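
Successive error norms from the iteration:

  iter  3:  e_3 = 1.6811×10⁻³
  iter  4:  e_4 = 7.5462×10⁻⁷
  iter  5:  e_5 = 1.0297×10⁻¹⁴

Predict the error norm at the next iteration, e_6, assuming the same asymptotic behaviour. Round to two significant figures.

First estimate the order: p ≈ ln(e_5/e_4) / ln(e_4/e_3) = ln(1.0297×10⁻¹⁴/7.5462×10⁻⁷)/ln(7.5462×10⁻⁷/1.6811×10⁻³) = ln(1.36453e-08)/ln(0.000448885) ≈ 2.3493.
Then e_6 ≈ e_5·(e_5/e_4)^p = 1.0297×10⁻¹⁴·(1.36453e-08)^2.3493 = 1.0297×10⁻¹⁴·3.33208e-19 ≈ 3.431e-33.

3.4e-33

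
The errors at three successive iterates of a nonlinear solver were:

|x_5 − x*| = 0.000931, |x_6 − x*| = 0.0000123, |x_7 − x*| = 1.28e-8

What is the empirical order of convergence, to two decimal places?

p ≈ ln(|x_7 − x*|/|x_6 − x*|) / ln(|x_6 − x*|/|x_5 − x*|)
  = ln(1.28e-8/0.0000123) / ln(0.0000123/0.000931)
  = ln(0.00104065) / ln(0.0132116)
  = -6.86791 / -4.32666 ≈ 1.58735

1.59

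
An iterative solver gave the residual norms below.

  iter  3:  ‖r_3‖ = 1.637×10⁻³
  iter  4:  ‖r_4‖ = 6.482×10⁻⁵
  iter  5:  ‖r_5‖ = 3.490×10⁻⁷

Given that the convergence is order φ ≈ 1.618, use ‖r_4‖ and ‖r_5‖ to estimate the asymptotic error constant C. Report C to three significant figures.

C ≈ ‖r_5‖ / ‖r_4‖^1.618
  = 3.490×10⁻⁷ / (6.482×10⁻⁵)^1.618
  = 3.490×10⁻⁷ / 1.67242e-07 ≈ 2.0868

2.09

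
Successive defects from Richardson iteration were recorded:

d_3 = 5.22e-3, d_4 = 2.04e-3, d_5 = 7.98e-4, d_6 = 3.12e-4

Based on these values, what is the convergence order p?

1

Consecutive ratios: d_6/d_5 = 3.12e-4/7.98e-4 = 0.390977, d_5/d_4 = 7.98e-4/2.04e-3 = 0.391176.
p ≈ ln(0.390977)/ln(0.391176) = -0.9391/-0.9386 ≈ 1.00.
So the convergence is linear (order 1).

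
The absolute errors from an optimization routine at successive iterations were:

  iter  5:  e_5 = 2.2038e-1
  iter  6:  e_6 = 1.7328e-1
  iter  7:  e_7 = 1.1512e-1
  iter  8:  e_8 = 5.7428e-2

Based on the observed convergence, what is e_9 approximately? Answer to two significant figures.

First estimate the order: p ≈ ln(e_8/e_7) / ln(e_7/e_6) = ln(5.7428e-2/1.1512e-1)/ln(1.1512e-1/1.7328e-1) = ln(0.498853)/ln(0.664358) ≈ 1.7006.
Then e_9 ≈ e_8·(e_8/e_7)^p = 5.7428e-2·(0.498853)^1.7006 = 5.7428e-2·0.306459 ≈ 0.0176.

1.8e-2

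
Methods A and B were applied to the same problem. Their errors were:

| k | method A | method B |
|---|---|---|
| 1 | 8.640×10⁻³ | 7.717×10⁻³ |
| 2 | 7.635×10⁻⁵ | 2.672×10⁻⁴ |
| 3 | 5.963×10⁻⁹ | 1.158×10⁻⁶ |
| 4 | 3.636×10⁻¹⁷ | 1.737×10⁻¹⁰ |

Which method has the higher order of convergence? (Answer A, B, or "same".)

A

Method A: p ≈ ln(3.636×10⁻¹⁷/5.963×10⁻⁹)/ln(5.963×10⁻⁹/7.635×10⁻⁵) ≈ 2.00.
Method B: p ≈ ln(1.737×10⁻¹⁰/1.158×10⁻⁶)/ln(1.158×10⁻⁶/2.672×10⁻⁴) ≈ 1.62.
Method A has the higher order (≈2.0 vs ≈1.6).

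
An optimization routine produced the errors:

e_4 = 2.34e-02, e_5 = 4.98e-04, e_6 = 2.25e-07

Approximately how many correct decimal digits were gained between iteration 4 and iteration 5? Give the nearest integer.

2

Digits gained ≈ log₁₀(e_4/e_5) = log₁₀(2.34e-02/4.98e-04) = log₁₀(46.988) ≈ 1.672.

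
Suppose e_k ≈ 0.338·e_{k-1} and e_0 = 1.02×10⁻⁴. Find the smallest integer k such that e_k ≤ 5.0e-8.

8

After k steps, e_k ≈ 1.02×10⁻⁴·0.338^k.
Need 0.338^k ≤ 5.0e-8/1.02×10⁻⁴ = 0.000490196.
k ≥ ln(0.000490196)/ln(0.338) = -7.6207/-1.08471 = 7.026.
Smallest integer k = 8.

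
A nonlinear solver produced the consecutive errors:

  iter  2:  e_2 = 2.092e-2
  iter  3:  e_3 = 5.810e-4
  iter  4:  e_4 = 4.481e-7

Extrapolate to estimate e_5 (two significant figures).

2.7e-13

First estimate the order: p ≈ ln(e_4/e_3) / ln(e_3/e_2) = ln(4.481e-7/5.810e-4)/ln(5.810e-4/2.092e-2) = ln(0.000771256)/ln(0.0277725) ≈ 2.0000.
Then e_5 ≈ e_4·(e_4/e_3)^p = 4.481e-7·(0.000771256)^2.0000 = 4.481e-7·5.94836e-07 ≈ 2.665e-13.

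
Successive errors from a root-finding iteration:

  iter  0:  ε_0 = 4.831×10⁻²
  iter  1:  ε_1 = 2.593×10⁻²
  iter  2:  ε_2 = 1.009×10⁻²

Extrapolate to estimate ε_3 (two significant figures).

First estimate the order: p ≈ ln(ε_2/ε_1) / ln(ε_1/ε_0) = ln(1.009×10⁻²/2.593×10⁻²)/ln(2.593×10⁻²/4.831×10⁻²) = ln(0.389125)/ln(0.536742) ≈ 1.5169.
Then ε_3 ≈ ε_2·(ε_2/ε_1)^p = 1.009×10⁻²·(0.389125)^1.5169 = 1.009×10⁻²·0.238895 ≈ 0.00241.

2.4e-3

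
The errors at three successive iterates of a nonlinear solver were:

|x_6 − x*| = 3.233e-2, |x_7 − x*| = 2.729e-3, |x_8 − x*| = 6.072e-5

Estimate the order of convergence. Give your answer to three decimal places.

1.539

p ≈ ln(|x_8 − x*|/|x_7 − x*|) / ln(|x_7 − x*|/|x_6 − x*|)
  = ln(6.072e-5/2.729e-3) / ln(2.729e-3/3.233e-2)
  = ln(0.0222499) / ln(0.0844108)
  = -3.805418 / -2.472060 ≈ 1.539371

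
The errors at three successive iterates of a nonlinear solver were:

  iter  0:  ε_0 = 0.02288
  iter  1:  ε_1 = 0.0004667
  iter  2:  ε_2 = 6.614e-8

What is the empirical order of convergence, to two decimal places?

p ≈ ln(ε_2/ε_1) / ln(ε_1/ε_0)
  = ln(6.614e-8/0.0004667) / ln(0.0004667/0.02288)
  = ln(0.000141718) / ln(0.0203977)
  = -8.86167 / -3.89233 ≈ 2.27670

2.28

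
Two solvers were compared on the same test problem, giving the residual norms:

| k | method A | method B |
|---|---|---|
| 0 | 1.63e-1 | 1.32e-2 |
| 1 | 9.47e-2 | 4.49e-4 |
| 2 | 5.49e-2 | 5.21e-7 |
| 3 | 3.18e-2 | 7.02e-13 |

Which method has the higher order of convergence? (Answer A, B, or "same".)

Method A: p ≈ ln(3.18e-2/5.49e-2)/ln(5.49e-2/9.47e-2) ≈ 1.00.
Method B: p ≈ ln(7.02e-13/5.21e-7)/ln(5.21e-7/4.49e-4) ≈ 2.00.
Method B has the higher order (≈2.0 vs ≈1.0).

B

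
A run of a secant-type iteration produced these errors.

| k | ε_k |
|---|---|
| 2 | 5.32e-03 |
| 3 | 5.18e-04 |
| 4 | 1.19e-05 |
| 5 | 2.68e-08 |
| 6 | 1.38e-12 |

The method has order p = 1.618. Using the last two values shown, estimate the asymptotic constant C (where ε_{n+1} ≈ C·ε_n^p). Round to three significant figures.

C ≈ ε_6 / ε_5^1.618
  = 1.38e-12 / (2.68e-08)^1.618
  = 1.38e-12 / 5.60689e-13 ≈ 2.4613

2.46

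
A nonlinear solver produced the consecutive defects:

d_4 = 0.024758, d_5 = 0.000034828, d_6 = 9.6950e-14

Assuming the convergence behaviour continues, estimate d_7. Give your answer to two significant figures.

First estimate the order: p ≈ ln(d_6/d_5) / ln(d_5/d_4) = ln(9.6950e-14/0.000034828)/ln(0.000034828/0.024758) = ln(2.78368e-09)/ln(0.00140674) ≈ 3.0000.
Then d_7 ≈ d_6·(d_6/d_5)^p = 9.6950e-14·(2.78368e-09)^3.0000 = 9.6950e-14·2.15704e-26 ≈ 2.091e-39.

2.1e-39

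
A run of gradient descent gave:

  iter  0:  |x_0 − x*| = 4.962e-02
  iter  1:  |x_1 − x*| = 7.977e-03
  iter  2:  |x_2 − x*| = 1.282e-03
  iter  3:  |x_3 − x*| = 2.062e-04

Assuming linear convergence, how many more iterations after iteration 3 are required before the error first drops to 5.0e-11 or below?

Rate ρ ≈ |x_3 − x*|/|x_2 − x*| = 2.062e-04/1.282e-03 = 0.1608.
After j more steps, |x_{3+j} − x*| ≈ 2.062e-04·ρ^j; need ρ^j ≤ 5.0e-11/2.062e-04 = 2.42483e-07.
j ≥ ln(2.42483e-07)/ln(0.1608) = -15.2323/-1.82759 = 8.335.
So 9 more iterations are needed.

9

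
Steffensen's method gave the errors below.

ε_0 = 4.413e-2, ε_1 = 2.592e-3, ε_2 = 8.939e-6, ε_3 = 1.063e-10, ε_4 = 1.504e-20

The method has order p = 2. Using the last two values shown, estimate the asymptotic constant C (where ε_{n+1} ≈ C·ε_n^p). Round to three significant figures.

C ≈ ε_4 / ε_3^2
  = 1.504e-20 / (1.063e-10)^2
  = 1.504e-20 / 1.12997e-20 ≈ 1.331

1.33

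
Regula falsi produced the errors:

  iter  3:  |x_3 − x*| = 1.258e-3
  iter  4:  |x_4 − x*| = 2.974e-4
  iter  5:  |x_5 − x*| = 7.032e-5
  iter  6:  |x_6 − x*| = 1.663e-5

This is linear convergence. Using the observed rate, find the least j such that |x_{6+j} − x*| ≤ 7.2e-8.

4

Rate ρ ≈ |x_6 − x*|/|x_5 − x*| = 1.663e-5/7.032e-5 = 0.2365.
After j more steps, |x_{6+j} − x*| ≈ 1.663e-5·ρ^j; need ρ^j ≤ 7.2e-8/1.663e-5 = 0.00432952.
j ≥ ln(0.00432952)/ln(0.2365) = -5.4423/-1.44181 = 3.775.
So 4 more iterations are needed.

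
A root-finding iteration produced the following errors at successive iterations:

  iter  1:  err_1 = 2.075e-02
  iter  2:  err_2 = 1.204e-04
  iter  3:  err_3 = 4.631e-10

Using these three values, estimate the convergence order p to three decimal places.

2.421

p ≈ ln(err_3/err_2) / ln(err_2/err_1)
  = ln(4.631e-10/1.204e-04) / ln(1.204e-04/2.075e-02)
  = ln(3.84635e-06) / ln(0.00580241)
  = -12.468386 / -5.149482 ≈ 2.421289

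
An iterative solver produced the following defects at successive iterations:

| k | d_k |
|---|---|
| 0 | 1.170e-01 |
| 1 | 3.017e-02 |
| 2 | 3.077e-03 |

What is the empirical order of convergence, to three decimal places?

p ≈ ln(d_2/d_1) / ln(d_1/d_0)
  = ln(3.077e-03/3.017e-02) / ln(3.017e-02/1.170e-01)
  = ln(0.101989) / ln(0.257863)
  = -2.282890 / -1.355327 ≈ 1.684383

1.684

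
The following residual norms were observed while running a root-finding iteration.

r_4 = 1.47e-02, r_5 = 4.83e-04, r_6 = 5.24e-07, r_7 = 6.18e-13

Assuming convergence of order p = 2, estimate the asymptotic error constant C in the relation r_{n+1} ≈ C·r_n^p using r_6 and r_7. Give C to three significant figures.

2.25

C ≈ r_7 / r_6^2
  = 6.18e-13 / (5.24e-07)^2
  = 6.18e-13 / 2.74576e-13 ≈ 2.2507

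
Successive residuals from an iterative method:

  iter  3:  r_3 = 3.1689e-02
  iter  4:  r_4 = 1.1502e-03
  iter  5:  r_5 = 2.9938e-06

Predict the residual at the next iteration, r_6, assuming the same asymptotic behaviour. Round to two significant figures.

6.9e-11

First estimate the order: p ≈ ln(r_5/r_4) / ln(r_4/r_3) = ln(2.9938e-06/1.1502e-03)/ln(1.1502e-03/3.1689e-02) = ln(0.00260285)/ln(0.0362965) ≈ 1.7947.
Then r_6 ≈ r_5·(r_5/r_4)^p = 2.9938e-06·(0.00260285)^1.7947 = 2.9938e-06·2.29883e-05 ≈ 6.882e-11.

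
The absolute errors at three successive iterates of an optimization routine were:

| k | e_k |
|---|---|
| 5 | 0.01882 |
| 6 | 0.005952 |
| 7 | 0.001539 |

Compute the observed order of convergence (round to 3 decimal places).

p ≈ ln(e_7/e_6) / ln(e_6/e_5)
  = ln(0.001539/0.005952) / ln(0.005952/0.01882)
  = ln(0.258569) / ln(0.316259)
  = -1.352593 / -1.151194 ≈ 1.174948

1.175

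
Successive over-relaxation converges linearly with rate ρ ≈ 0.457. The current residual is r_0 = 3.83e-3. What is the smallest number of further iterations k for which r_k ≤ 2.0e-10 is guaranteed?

After k steps, r_k ≈ 3.83e-3·0.457^k.
Need 0.457^k ≤ 2.0e-10/3.83e-3 = 5.22193e-08.
k ≥ ln(5.22193e-08)/ln(0.457) = -16.7678/-0.78307 = 21.413.
Smallest integer k = 22.

22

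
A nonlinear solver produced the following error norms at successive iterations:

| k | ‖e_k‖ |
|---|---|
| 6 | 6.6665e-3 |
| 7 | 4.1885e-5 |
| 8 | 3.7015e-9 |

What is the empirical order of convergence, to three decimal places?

p ≈ ln(‖e_8‖/‖e_7‖) / ln(‖e_7‖/‖e_6‖)
  = ln(3.7015e-9/4.1885e-5) / ln(4.1885e-5/6.6665e-3)
  = ln(8.83729e-05) / ln(0.00628291)
  = -9.333945 / -5.069922 ≈ 1.841043

1.841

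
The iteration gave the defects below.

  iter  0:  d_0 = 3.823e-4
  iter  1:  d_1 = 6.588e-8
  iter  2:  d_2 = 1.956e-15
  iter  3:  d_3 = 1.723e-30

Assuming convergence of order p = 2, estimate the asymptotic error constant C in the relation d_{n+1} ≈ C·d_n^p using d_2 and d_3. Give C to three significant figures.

0.450

C ≈ d_3 / d_2^2
  = 1.723e-30 / (1.956e-15)^2
  = 1.723e-30 / 3.82594e-30 ≈ 0.45035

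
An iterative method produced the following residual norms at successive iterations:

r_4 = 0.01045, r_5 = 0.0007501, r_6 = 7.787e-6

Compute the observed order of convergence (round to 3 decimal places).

1.734

p ≈ ln(r_6/r_5) / ln(r_5/r_4)
  = ln(7.787e-6/0.0007501) / ln(0.0007501/0.01045)
  = ln(0.0103813) / ln(0.0717799)
  = -4.567749 / -2.634151 ≈ 1.734050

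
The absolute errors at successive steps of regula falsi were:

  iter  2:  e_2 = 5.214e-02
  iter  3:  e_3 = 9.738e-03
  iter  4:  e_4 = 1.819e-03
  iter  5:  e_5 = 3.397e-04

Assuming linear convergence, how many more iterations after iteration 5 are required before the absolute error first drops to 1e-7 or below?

Rate ρ ≈ e_5/e_4 = 3.397e-04/1.819e-03 = 0.1868.
After j more steps, e_{5+j} ≈ 3.397e-04·ρ^j; need ρ^j ≤ 1e-7/3.397e-04 = 0.000294377.
j ≥ ln(0.000294377)/ln(0.1868) = -8.1306/-1.67772 = 4.846.
So 5 more iterations are needed.

5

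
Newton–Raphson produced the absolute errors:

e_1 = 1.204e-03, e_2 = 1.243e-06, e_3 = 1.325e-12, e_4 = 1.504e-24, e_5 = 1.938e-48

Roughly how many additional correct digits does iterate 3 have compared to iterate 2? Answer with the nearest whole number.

Digits gained ≈ log₁₀(e_2/e_3) = log₁₀(1.243e-06/1.325e-12) = log₁₀(938113) ≈ 5.972.

6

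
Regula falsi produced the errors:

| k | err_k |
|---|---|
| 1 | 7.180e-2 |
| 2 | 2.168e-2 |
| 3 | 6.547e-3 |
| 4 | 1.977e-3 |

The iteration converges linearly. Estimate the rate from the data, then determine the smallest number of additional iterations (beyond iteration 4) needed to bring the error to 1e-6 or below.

7

Rate ρ ≈ err_4/err_3 = 1.977e-3/6.547e-3 = 0.3020.
After j more steps, err_{4+j} ≈ 1.977e-3·ρ^j; need ρ^j ≤ 1e-6/1.977e-3 = 0.000505817.
j ≥ ln(0.000505817)/ln(0.3020) = -7.5893/-1.19733 = 6.339.
So 7 more iterations are needed.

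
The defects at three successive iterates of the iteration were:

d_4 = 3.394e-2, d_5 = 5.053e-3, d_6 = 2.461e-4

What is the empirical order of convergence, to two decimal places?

p ≈ ln(d_6/d_5) / ln(d_5/d_4)
  = ln(2.461e-4/5.053e-3) / ln(5.053e-3/3.394e-2)
  = ln(0.0487037) / ln(0.14888)
  = -3.02200 / -1.90461 ≈ 1.58668

1.59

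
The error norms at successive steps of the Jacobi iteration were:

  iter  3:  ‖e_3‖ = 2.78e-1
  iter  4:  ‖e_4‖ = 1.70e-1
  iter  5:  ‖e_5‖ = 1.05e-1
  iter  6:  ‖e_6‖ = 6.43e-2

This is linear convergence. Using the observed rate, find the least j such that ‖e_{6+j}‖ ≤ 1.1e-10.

Rate ρ ≈ ‖e_6‖/‖e_5‖ = 6.43e-2/1.05e-1 = 0.6124.
After j more steps, ‖e_{6+j}‖ ≈ 6.43e-2·ρ^j; need ρ^j ≤ 1.1e-10/6.43e-2 = 1.71073e-09.
j ≥ ln(1.71073e-09)/ln(0.6124) = -20.1863/-0.49037 = 41.165.
So 42 more iterations are needed.

42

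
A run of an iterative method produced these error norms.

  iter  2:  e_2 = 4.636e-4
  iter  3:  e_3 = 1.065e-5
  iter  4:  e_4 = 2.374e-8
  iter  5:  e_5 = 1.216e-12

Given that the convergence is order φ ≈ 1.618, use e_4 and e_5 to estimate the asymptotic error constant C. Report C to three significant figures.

2.64

C ≈ e_5 / e_4^1.618
  = 1.216e-12 / (2.374e-8)^1.618
  = 1.216e-12 / 4.60816e-13 ≈ 2.6388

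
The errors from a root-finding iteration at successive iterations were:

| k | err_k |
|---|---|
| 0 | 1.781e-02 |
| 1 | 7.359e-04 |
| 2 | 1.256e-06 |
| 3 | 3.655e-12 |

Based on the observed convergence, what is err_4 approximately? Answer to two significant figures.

First estimate the order: p ≈ ln(err_3/err_2) / ln(err_2/err_1) = ln(3.655e-12/1.256e-06)/ln(1.256e-06/7.359e-04) = ln(2.91003e-06)/ln(0.00170675) ≈ 2.0002.
Then err_4 ≈ err_3·(err_3/err_2)^p = 3.655e-12·(2.91003e-06)^2.0002 = 3.655e-12·8.44671e-12 ≈ 3.087e-23.

3.1e-23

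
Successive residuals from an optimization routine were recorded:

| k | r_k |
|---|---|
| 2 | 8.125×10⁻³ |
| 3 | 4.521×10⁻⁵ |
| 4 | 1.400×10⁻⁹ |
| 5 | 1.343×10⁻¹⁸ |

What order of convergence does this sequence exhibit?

2

Consecutive ratios: r_5/r_4 = 1.343×10⁻¹⁸/1.400×10⁻⁹ = 9.59286e-10, r_4/r_3 = 1.400×10⁻⁹/4.521×10⁻⁵ = 3.09666e-05.
p ≈ ln(9.59286e-10)/ln(3.09666e-05) = -20.7648/-10.3826 ≈ 2.00.
So the convergence is quadratic (order 2).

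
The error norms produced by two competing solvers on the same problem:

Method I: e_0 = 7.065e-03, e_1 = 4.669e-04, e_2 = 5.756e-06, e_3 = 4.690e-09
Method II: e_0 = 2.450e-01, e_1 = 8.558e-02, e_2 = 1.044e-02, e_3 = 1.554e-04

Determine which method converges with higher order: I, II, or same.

Method I: p ≈ ln(4.690e-09/5.756e-06)/ln(5.756e-06/4.669e-04) ≈ 1.62.
Method II: p ≈ ln(1.554e-04/1.044e-02)/ln(1.044e-02/8.558e-02) ≈ 2.00.
Method II has the higher order (≈2.0 vs ≈1.6).

II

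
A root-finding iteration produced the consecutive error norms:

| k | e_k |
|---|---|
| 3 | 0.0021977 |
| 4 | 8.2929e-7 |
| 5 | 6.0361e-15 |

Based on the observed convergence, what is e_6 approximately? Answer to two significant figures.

2.7e-34

First estimate the order: p ≈ ln(e_5/e_4) / ln(e_4/e_3) = ln(6.0361e-15/8.2929e-7)/ln(8.2929e-7/0.0021977) = ln(7.27864e-09)/ln(0.000377344) ≈ 2.3772.
Then e_6 ≈ e_5·(e_5/e_4)^p = 6.0361e-15·(7.27864e-09)^2.3772 = 6.0361e-15·4.51301e-20 ≈ 2.724e-34.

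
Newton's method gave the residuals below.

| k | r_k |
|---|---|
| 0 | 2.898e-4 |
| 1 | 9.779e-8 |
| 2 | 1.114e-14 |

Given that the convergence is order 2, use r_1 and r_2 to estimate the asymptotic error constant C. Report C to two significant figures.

C ≈ r_2 / r_1^2
  = 1.114e-14 / (9.779e-8)^2
  = 1.114e-14 / 9.56288e-15 ≈ 1.1649

1.2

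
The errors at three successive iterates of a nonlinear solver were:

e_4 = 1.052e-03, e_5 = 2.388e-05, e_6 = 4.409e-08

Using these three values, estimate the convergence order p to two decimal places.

1.66

p ≈ ln(e_6/e_5) / ln(e_5/e_4)
  = ln(4.409e-08/2.388e-05) / ln(2.388e-05/1.052e-03)
  = ln(0.00184631) / ln(0.0226996)
  = -6.29457 / -3.78541 ≈ 1.66285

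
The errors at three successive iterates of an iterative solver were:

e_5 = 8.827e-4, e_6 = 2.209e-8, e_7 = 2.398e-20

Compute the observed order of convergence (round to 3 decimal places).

2.600

p ≈ ln(e_7/e_6) / ln(e_6/e_5)
  = ln(2.398e-20/2.209e-8) / ln(2.209e-8/8.827e-4)
  = ln(1.08556e-12) / ln(2.50255e-05)
  = -27.548925 / -10.595615 ≈ 2.600031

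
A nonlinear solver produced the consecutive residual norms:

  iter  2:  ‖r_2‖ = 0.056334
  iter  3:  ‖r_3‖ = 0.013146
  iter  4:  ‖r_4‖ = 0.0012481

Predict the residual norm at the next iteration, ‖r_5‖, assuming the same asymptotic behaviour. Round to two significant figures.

2.8e-5

First estimate the order: p ≈ ln(‖r_4‖/‖r_3‖) / ln(‖r_3‖/‖r_2‖) = ln(0.0012481/0.013146)/ln(0.013146/0.056334) = ln(0.0949414)/ln(0.233358) ≈ 1.6180.
Then ‖r_5‖ ≈ ‖r_4‖·(‖r_4‖/‖r_3‖)^p = 0.0012481·(0.0949414)^1.6180 = 0.0012481·0.0221576 ≈ 2.765e-05.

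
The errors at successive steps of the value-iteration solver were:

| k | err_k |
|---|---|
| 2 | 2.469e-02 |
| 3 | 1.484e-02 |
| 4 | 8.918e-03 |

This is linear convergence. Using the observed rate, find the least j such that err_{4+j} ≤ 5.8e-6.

15

Rate ρ ≈ err_4/err_3 = 8.918e-03/1.484e-02 = 0.6009.
After j more steps, err_{4+j} ≈ 8.918e-03·ρ^j; need ρ^j ≤ 5.8e-6/8.918e-03 = 0.00065037.
j ≥ ln(0.00065037)/ln(0.6009) = -7.3380/-0.50933 = 14.407.
So 15 more iterations are needed.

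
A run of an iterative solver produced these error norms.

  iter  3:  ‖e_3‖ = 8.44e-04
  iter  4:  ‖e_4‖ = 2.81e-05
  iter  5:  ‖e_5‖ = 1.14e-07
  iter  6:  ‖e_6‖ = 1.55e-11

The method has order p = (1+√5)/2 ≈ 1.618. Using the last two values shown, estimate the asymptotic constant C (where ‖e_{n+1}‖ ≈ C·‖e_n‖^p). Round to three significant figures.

2.66

C ≈ ‖e_6‖ / ‖e_5‖^1.618
  = 1.55e-11 / (1.14e-07)^1.618
  = 1.55e-11 / 5.83542e-12 ≈ 2.6562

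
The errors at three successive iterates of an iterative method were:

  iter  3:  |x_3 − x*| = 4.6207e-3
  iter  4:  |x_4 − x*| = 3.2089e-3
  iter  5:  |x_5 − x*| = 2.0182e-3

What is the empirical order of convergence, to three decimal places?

1.272

p ≈ ln(|x_5 − x*|/|x_4 − x*|) / ln(|x_4 − x*|/|x_3 − x*|)
  = ln(2.0182e-3/3.2089e-3) / ln(3.2089e-3/4.6207e-3)
  = ln(0.628938) / ln(0.694462)
  = -0.463723 / -0.364618 ≈ 1.271805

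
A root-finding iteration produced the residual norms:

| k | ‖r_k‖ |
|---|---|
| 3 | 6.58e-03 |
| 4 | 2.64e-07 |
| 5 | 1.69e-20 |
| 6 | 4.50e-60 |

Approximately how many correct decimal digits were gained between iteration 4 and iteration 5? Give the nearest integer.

13

Digits gained ≈ log₁₀(‖r_4‖/‖r_5‖) = log₁₀(2.64e-07/1.69e-20) = log₁₀(1.56213e+13) ≈ 13.194.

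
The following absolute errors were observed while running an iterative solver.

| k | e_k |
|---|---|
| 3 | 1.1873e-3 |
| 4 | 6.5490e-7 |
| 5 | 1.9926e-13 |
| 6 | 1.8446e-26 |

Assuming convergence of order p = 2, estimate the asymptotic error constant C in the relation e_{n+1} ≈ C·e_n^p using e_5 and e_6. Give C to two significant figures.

0.46

C ≈ e_6 / e_5^2
  = 1.8446e-26 / (1.9926e-13)^2
  = 1.8446e-26 / 3.97045e-26 ≈ 0.46458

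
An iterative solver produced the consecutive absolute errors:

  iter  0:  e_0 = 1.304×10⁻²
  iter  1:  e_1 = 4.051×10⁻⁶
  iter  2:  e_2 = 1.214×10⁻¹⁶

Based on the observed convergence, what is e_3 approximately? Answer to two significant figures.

First estimate the order: p ≈ ln(e_2/e_1) / ln(e_1/e_0) = ln(1.214×10⁻¹⁶/4.051×10⁻⁶)/ln(4.051×10⁻⁶/1.304×10⁻²) = ln(2.99679e-11)/ln(0.00031066) ≈ 3.0001.
Then e_3 ≈ e_2·(e_2/e_1)^p = 1.214×10⁻¹⁶·(2.99679e-11)^3.0001 = 1.214×10⁻¹⁶·2.68483e-32 ≈ 3.259e-48.

3.3e-48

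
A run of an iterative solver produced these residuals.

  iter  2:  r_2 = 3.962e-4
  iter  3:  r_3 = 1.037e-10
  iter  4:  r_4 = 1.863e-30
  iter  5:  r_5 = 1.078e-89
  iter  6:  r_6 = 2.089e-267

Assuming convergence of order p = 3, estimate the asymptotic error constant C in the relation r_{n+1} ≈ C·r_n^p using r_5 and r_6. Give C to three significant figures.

1.67

C ≈ r_6 / r_5^3
  = 2.089e-267 / (1.078e-89)^3
  = 2.089e-267 / 1.25273e-267 ≈ 1.6676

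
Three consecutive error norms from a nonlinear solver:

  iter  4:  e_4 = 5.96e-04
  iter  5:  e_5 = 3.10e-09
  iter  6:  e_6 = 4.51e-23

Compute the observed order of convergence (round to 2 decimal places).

2.62

p ≈ ln(e_6/e_5) / ln(e_5/e_4)
  = ln(4.51e-23/3.10e-09) / ln(3.10e-09/5.96e-04)
  = ln(1.45484e-14) / ln(5.20134e-06)
  = -31.86130 / -12.16659 ≈ 2.61875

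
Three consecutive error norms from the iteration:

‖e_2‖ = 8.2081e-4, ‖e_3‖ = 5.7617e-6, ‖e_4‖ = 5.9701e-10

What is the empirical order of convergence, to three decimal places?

1.850

p ≈ ln(‖e_4‖/‖e_3‖) / ln(‖e_3‖/‖e_2‖)
  = ln(5.9701e-10/5.7617e-6) / ln(5.7617e-6/8.2081e-4)
  = ln(0.000103617) / ln(0.00701953)
  = -9.174809 / -4.959059 ≈ 1.850111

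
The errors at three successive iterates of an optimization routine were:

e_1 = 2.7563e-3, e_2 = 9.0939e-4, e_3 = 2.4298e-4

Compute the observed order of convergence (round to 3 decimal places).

1.190

p ≈ ln(e_3/e_2) / ln(e_2/e_1)
  = ln(2.4298e-4/9.0939e-4) / ln(9.0939e-4/2.7563e-3)
  = ln(0.26719) / ln(0.329931)
  = -1.319795 / -1.108872 ≈ 1.190214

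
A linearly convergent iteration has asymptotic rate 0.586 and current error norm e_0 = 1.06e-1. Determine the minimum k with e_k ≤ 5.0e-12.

After k steps, e_k ≈ 1.06e-1·0.586^k.
Need 0.586^k ≤ 5.0e-12/1.06e-1 = 4.71698e-11.
k ≥ ln(4.71698e-11)/ln(0.586) = -23.7773/-0.53444 = 44.490.
Smallest integer k = 45.

45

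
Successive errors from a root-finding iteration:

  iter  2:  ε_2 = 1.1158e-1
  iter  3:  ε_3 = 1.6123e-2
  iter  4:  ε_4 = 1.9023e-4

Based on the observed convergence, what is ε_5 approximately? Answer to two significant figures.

7.1e-9

First estimate the order: p ≈ ln(ε_4/ε_3) / ln(ε_3/ε_2) = ln(1.9023e-4/1.6123e-2)/ln(1.6123e-2/1.1158e-1) = ln(0.0117987)/ln(0.144497) ≈ 2.2950.
Then ε_5 ≈ ε_4·(ε_4/ε_3)^p = 1.9023e-4·(0.0117987)^2.2950 = 1.9023e-4·3.75716e-05 ≈ 7.147e-09.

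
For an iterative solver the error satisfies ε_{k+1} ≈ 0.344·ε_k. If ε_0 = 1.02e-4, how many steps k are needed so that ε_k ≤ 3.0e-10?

12

After k steps, ε_k ≈ 1.02e-4·0.344^k.
Need 0.344^k ≤ 3.0e-10/1.02e-4 = 2.94118e-06.
k ≥ ln(2.94118e-06)/ln(0.344) = -12.7367/-1.06711 = 11.936.
Smallest integer k = 12.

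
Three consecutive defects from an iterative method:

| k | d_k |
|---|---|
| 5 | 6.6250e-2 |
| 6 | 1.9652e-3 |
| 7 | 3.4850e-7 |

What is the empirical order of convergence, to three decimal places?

p ≈ ln(d_7/d_6) / ln(d_6/d_5)
  = ln(3.4850e-7/1.9652e-3) / ln(1.9652e-3/6.6250e-2)
  = ln(0.000177336) / ln(0.0296634)
  = -8.637464 / -3.517841 ≈ 2.455331

2.455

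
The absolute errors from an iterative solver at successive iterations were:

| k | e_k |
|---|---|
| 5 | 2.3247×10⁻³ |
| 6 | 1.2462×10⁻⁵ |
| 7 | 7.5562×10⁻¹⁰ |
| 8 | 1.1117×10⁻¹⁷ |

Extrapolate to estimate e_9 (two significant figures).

First estimate the order: p ≈ ln(e_8/e_7) / ln(e_7/e_6) = ln(1.1117×10⁻¹⁷/7.5562×10⁻¹⁰)/ln(7.5562×10⁻¹⁰/1.2462×10⁻⁵) = ln(1.47124e-08)/ln(6.06339e-05) ≈ 1.8572.
Then e_9 ≈ e_8·(e_8/e_7)^p = 1.1117×10⁻¹⁷·(1.47124e-08)^1.8572 = 1.1117×10⁻¹⁷·2.84329e-15 ≈ 3.161e-32.

3.2e-32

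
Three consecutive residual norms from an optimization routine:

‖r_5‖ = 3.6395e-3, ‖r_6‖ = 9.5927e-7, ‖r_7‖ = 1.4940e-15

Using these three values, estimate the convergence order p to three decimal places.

p ≈ ln(‖r_7‖/‖r_6‖) / ln(‖r_6‖/‖r_5‖)
  = ln(1.4940e-15/9.5927e-7) / ln(9.5927e-7/3.6395e-3)
  = ln(1.55743e-09) / ln(0.000263572)
  = -20.280229 / -8.241184 ≈ 2.460839

2.461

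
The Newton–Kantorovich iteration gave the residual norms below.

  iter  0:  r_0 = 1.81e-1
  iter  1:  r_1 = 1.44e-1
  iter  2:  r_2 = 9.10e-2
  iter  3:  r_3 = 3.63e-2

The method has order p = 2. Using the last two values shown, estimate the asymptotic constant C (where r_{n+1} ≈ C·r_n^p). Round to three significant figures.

4.38

C ≈ r_3 / r_2^2
  = 3.63e-2 / (9.10e-2)^2
  = 3.63e-2 / 0.008281 ≈ 4.3835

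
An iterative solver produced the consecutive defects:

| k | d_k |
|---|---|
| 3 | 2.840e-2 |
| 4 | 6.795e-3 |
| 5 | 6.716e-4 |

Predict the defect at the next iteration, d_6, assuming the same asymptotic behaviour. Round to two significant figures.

1.6e-5

First estimate the order: p ≈ ln(d_5/d_4) / ln(d_4/d_3) = ln(6.716e-4/6.795e-3)/ln(6.795e-3/2.840e-2) = ln(0.0988374)/ln(0.239261) ≈ 1.6182.
Then d_6 ≈ d_5·(d_5/d_4)^p = 6.716e-4·(0.0988374)^1.6182 = 6.716e-4·0.0236364 ≈ 1.587e-05.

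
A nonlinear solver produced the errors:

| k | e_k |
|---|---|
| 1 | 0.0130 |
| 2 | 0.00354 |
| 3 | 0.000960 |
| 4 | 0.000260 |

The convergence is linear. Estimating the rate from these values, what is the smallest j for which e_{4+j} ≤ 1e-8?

Rate ρ ≈ e_4/e_3 = 0.000260/0.000960 = 0.2708.
After j more steps, e_{4+j} ≈ 0.000260·ρ^j; need ρ^j ≤ 1e-8/0.000260 = 3.84615e-05.
j ≥ ln(3.84615e-05)/ln(0.2708) = -10.1659/-1.30637 = 7.782.
So 8 more iterations are needed.

8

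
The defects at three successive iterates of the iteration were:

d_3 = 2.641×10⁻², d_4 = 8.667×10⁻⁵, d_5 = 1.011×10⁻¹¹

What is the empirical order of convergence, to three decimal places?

p ≈ ln(d_5/d_4) / ln(d_4/d_3)
  = ln(1.011×10⁻¹¹/8.667×10⁻⁵) / ln(8.667×10⁻⁵/2.641×10⁻²)
  = ln(1.16649e-07) / ln(0.00328171)
  = -15.964096 / -5.719391 ≈ 2.791223

2.791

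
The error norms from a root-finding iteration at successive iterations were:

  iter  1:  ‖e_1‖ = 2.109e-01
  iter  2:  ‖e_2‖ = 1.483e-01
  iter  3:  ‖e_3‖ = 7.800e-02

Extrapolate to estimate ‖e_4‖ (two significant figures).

First estimate the order: p ≈ ln(‖e_3‖/‖e_2‖) / ln(‖e_2‖/‖e_1‖) = ln(7.800e-02/1.483e-01)/ln(1.483e-01/2.109e-01) = ln(0.525961)/ln(0.703177) ≈ 1.8246.
Then ‖e_4‖ ≈ ‖e_3‖·(‖e_3‖/‖e_2‖)^p = 7.800e-02·(0.525961)^1.8246 = 7.800e-02·0.309636 ≈ 0.02415.

2.4e-2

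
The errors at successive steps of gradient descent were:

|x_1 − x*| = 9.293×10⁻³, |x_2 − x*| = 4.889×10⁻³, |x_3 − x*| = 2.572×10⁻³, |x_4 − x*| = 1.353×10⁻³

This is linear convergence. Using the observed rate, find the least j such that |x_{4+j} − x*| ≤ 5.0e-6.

9

Rate ρ ≈ |x_4 − x*|/|x_3 − x*| = 1.353×10⁻³/2.572×10⁻³ = 0.5260.
After j more steps, |x_{4+j} − x*| ≈ 1.353×10⁻³·ρ^j; need ρ^j ≤ 5.0e-6/1.353×10⁻³ = 0.00369549.
j ≥ ln(0.00369549)/ln(0.5260) = -5.6006/-0.64245 = 8.718.
So 9 more iterations are needed.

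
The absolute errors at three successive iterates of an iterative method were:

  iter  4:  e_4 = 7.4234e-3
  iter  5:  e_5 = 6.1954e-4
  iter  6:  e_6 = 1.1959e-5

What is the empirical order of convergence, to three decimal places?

p ≈ ln(e_6/e_5) / ln(e_5/e_4)
  = ln(1.1959e-5/6.1954e-4) / ln(6.1954e-4/7.4234e-3)
  = ln(0.019303) / ln(0.0834577)
  = -3.947495 / -2.483415 ≈ 1.589543

1.590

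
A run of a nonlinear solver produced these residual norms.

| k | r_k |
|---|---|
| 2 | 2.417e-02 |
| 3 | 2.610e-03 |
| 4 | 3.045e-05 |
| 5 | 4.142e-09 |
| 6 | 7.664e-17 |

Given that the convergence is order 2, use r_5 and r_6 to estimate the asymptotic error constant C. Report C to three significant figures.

4.47

C ≈ r_6 / r_5^2
  = 7.664e-17 / (4.142e-09)^2
  = 7.664e-17 / 1.71562e-17 ≈ 4.4672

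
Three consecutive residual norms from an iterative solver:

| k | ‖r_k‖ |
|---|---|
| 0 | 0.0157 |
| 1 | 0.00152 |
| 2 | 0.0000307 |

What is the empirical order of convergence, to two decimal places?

p ≈ ln(‖r_2‖/‖r_1‖) / ln(‖r_1‖/‖r_0‖)
  = ln(0.0000307/0.00152) / ln(0.00152/0.0157)
  = ln(0.0201974) / ln(0.0968153)
  = -3.90220 / -2.33495 ≈ 1.67121

1.67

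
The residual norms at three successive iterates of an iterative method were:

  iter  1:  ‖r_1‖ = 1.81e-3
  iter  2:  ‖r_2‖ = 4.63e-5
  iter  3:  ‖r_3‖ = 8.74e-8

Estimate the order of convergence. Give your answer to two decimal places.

p ≈ ln(‖r_3‖/‖r_2‖) / ln(‖r_2‖/‖r_1‖)
  = ln(8.74e-8/4.63e-5) / ln(4.63e-5/1.81e-3)
  = ln(0.00188769) / ln(0.0255801)
  = -6.27240 / -3.66594 ≈ 1.71099

1.71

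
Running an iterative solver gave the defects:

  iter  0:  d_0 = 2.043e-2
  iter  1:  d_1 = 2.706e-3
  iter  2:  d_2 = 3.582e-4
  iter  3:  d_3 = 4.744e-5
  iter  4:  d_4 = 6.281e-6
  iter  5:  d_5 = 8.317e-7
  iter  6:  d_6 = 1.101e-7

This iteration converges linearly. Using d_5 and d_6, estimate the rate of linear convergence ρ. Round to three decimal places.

0.132

ρ ≈ d_6/d_5 = 1.101e-7/8.317e-7 = 0.13238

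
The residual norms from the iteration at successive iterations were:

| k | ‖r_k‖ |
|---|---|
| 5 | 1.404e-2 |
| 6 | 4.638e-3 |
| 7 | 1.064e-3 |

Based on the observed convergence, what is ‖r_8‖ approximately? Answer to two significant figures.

First estimate the order: p ≈ ln(‖r_7‖/‖r_6‖) / ln(‖r_6‖/‖r_5‖) = ln(1.064e-3/4.638e-3)/ln(4.638e-3/1.404e-2) = ln(0.229409)/ln(0.330342) ≈ 1.3292.
Then ‖r_8‖ ≈ ‖r_7‖·(‖r_7‖/‖r_6‖)^p = 1.064e-3·(0.229409)^1.3292 = 1.064e-3·0.141294 ≈ 0.0001503.

1.5e-4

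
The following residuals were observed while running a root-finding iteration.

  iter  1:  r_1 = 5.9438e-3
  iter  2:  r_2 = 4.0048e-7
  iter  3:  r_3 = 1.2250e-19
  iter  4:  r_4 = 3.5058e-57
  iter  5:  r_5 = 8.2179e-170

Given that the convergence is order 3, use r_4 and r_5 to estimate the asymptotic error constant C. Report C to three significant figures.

1.91

C ≈ r_5 / r_4^3
  = 8.2179e-170 / (3.5058e-57)^3
  = 8.2179e-170 / 4.30885e-170 ≈ 1.9072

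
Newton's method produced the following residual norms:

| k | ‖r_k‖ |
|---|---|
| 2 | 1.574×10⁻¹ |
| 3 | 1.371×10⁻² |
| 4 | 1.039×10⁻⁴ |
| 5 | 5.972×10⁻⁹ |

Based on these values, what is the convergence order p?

Consecutive ratios: ‖r_5‖/‖r_4‖ = 5.972×10⁻⁹/1.039×10⁻⁴ = 5.74783e-05, ‖r_4‖/‖r_3‖ = 1.039×10⁻⁴/1.371×10⁻² = 0.00757841.
p ≈ ln(5.74783e-05)/ln(0.00757841) = -9.7641/-4.8825 ≈ 2.00.
So the convergence is quadratic (order 2).

2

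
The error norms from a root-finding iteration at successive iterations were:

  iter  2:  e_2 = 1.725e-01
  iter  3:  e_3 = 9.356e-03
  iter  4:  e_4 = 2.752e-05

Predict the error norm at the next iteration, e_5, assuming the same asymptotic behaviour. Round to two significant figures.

2.4e-10

First estimate the order: p ≈ ln(e_4/e_3) / ln(e_3/e_2) = ln(2.752e-05/9.356e-03)/ln(9.356e-03/1.725e-01) = ln(0.00294143)/ln(0.0542377) ≈ 2.0000.
Then e_5 ≈ e_4·(e_4/e_3)^p = 2.752e-05·(0.00294143)^2.0000 = 2.752e-05·8.65201e-06 ≈ 2.381e-10.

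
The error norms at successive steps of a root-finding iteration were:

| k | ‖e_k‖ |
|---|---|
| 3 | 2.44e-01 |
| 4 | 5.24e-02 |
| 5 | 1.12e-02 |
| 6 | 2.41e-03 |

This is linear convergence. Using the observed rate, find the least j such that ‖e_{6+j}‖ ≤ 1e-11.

13

Rate ρ ≈ ‖e_6‖/‖e_5‖ = 2.41e-03/1.12e-02 = 0.2152.
After j more steps, ‖e_{6+j}‖ ≈ 2.41e-03·ρ^j; need ρ^j ≤ 1e-11/2.41e-03 = 4.14938e-09.
j ≥ ln(4.14938e-09)/ln(0.2152) = -19.3003/-1.53619 = 12.564.
So 13 more iterations are needed.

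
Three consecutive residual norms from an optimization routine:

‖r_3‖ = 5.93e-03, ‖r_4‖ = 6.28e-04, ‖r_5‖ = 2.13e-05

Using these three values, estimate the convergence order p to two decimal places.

p ≈ ln(‖r_5‖/‖r_4‖) / ln(‖r_4‖/‖r_3‖)
  = ln(2.13e-05/6.28e-04) / ln(6.28e-04/5.93e-03)
  = ln(0.0339172) / ln(0.105902)
  = -3.38383 / -2.24524 ≈ 1.50711

1.51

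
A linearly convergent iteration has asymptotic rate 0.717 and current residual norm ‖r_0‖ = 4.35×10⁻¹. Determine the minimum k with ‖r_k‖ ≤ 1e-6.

40

After k steps, ‖r_k‖ ≈ 4.35×10⁻¹·0.717^k.
Need 0.717^k ≤ 1e-6/4.35×10⁻¹ = 2.29885e-06.
k ≥ ln(2.29885e-06)/ln(0.717) = -12.9831/-0.33268 = 39.026.
Smallest integer k = 40.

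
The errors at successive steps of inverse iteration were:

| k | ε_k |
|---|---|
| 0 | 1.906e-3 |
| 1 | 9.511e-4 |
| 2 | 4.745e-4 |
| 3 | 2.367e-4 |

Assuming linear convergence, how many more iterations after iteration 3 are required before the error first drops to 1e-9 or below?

Rate ρ ≈ ε_3/ε_2 = 2.367e-4/4.745e-4 = 0.4988.
After j more steps, ε_{3+j} ≈ 2.367e-4·ρ^j; need ρ^j ≤ 1e-9/2.367e-4 = 4.22476e-06.
j ≥ ln(4.22476e-06)/ln(0.4988) = -12.3745/-0.69555 = 17.791.
So 18 more iterations are needed.

18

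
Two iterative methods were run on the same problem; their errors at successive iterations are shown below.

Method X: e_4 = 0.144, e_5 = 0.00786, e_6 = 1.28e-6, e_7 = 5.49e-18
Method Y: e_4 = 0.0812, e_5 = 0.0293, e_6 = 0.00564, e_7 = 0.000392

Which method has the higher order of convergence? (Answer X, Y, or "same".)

X

Method X: p ≈ ln(5.49e-18/1.28e-6)/ln(1.28e-6/0.00786) ≈ 3.00.
Method Y: p ≈ ln(0.000392/0.00564)/ln(0.00564/0.0293) ≈ 1.62.
Method X has the higher order (≈3.0 vs ≈1.6).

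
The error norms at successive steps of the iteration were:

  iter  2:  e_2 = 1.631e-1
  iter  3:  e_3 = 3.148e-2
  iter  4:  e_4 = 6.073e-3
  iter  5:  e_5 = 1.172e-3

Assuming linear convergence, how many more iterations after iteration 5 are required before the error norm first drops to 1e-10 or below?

10

Rate ρ ≈ e_5/e_4 = 1.172e-3/6.073e-3 = 0.1930.
After j more steps, e_{5+j} ≈ 1.172e-3·ρ^j; need ρ^j ≤ 1e-10/1.172e-3 = 8.53242e-08.
j ≥ ln(8.53242e-08)/ln(0.1930) = -16.2768/-1.64507 = 9.894.
So 10 more iterations are needed.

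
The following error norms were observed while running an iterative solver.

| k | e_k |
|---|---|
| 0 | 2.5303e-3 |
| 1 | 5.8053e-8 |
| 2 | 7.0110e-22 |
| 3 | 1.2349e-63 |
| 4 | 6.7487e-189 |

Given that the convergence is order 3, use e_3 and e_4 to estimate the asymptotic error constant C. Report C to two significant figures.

3.6

C ≈ e_4 / e_3^3
  = 6.7487e-189 / (1.2349e-63)^3
  = 6.7487e-189 / 1.8832e-189 ≈ 3.5836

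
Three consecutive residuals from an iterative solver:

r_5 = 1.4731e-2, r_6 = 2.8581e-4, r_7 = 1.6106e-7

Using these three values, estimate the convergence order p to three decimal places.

p ≈ ln(r_7/r_6) / ln(r_6/r_5)
  = ln(1.6106e-7/2.8581e-4) / ln(2.8581e-4/1.4731e-2)
  = ln(0.000563521) / ln(0.0194019)
  = -7.481306 / -3.942384 ≈ 1.897660

1.898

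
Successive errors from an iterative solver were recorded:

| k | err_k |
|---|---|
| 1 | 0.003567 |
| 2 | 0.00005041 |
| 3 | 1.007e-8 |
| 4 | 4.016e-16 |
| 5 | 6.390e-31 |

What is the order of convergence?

Consecutive ratios: err_5/err_4 = 6.390e-31/4.016e-16 = 1.59114e-15, err_4/err_3 = 4.016e-16/1.007e-8 = 3.98808e-08.
p ≈ ln(1.59114e-15)/ln(3.98808e-08) = -34.0743/-17.0374 ≈ 2.00.
So the convergence is quadratic (order 2).

2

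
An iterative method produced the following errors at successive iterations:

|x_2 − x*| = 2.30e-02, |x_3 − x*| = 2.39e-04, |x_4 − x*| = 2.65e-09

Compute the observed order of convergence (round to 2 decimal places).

p ≈ ln(|x_4 − x*|/|x_3 − x*|) / ln(|x_3 − x*|/|x_2 − x*|)
  = ln(2.65e-09/2.39e-04) / ln(2.39e-04/2.30e-02)
  = ln(1.10879e-05) / ln(0.0103913)
  = -11.40966 / -4.56679 ≈ 2.49840

2.50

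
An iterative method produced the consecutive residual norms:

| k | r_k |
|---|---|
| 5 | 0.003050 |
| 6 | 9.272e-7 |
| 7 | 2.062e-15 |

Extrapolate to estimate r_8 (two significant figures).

First estimate the order: p ≈ ln(r_7/r_6) / ln(r_6/r_5) = ln(2.062e-15/9.272e-7)/ln(9.272e-7/0.003050) = ln(2.2239e-09)/ln(0.000304) ≈ 2.4602.
Then r_8 ≈ r_7·(r_7/r_6)^p = 2.062e-15·(2.2239e-09)^2.4602 = 2.062e-15·5.15434e-22 ≈ 1.063e-36.

1.1e-36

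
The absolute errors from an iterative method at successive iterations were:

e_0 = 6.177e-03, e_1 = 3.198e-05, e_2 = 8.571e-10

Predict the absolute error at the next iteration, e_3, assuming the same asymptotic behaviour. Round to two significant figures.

6.2e-19

First estimate the order: p ≈ ln(e_2/e_1) / ln(e_1/e_0) = ln(8.571e-10/3.198e-05)/ln(3.198e-05/6.177e-03) = ln(2.68011e-05)/ln(0.00517727) ≈ 2.0000.
Then e_3 ≈ e_2·(e_2/e_1)^p = 8.571e-10·(2.68011e-05)^2.0000 = 8.571e-10·7.18299e-10 ≈ 6.157e-19.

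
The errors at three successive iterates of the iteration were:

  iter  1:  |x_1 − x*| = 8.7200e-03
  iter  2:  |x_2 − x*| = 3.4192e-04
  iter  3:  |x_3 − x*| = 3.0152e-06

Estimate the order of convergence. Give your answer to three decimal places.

1.461

p ≈ ln(|x_3 − x*|/|x_2 − x*|) / ln(|x_2 − x*|/|x_1 − x*|)
  = ln(3.0152e-06/3.4192e-04) / ln(3.4192e-04/8.7200e-03)
  = ln(0.00881844) / ln(0.039211)
  = -4.730910 / -3.238798 ≈ 1.460699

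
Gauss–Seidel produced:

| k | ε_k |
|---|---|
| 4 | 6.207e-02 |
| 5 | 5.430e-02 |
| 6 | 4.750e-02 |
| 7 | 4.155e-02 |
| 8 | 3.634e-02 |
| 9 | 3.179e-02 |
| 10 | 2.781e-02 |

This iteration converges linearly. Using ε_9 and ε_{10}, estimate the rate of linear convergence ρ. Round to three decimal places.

ρ ≈ ε_{10}/ε_9 = 2.781e-02/3.179e-02 = 0.87480

0.875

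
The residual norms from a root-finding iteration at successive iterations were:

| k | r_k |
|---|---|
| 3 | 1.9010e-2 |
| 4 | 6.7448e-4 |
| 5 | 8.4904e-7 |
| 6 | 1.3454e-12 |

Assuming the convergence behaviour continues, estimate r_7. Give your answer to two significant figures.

First estimate the order: p ≈ ln(r_6/r_5) / ln(r_5/r_4) = ln(1.3454e-12/8.4904e-7)/ln(8.4904e-7/6.7448e-4) = ln(1.58461e-06)/ln(0.00125881) ≈ 2.0000.
Then r_7 ≈ r_6·(r_6/r_5)^p = 1.3454e-12·(1.58461e-06)^2.0000 = 1.3454e-12·2.51099e-12 ≈ 3.378e-24.

3.4e-24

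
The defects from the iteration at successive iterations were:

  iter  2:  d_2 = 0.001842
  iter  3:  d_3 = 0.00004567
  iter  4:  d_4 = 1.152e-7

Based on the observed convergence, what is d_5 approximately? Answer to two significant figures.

7.2e-12

First estimate the order: p ≈ ln(d_4/d_3) / ln(d_3/d_2) = ln(1.152e-7/0.00004567)/ln(0.00004567/0.001842) = ln(0.00252244)/ln(0.0247937) ≈ 1.6181.
Then d_5 ≈ d_4·(d_4/d_3)^p = 1.152e-7·(0.00252244)^1.6181 = 1.152e-7·6.25009e-05 ≈ 7.2e-12.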